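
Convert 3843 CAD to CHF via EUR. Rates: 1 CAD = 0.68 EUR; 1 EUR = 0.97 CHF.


Step 1: 3843 CAD × 0.68 = 2613.24 EUR
Step 2: 2613.24 EUR × 0.97 = 2534.84 CHF
Implied rate CAD→CHF = 0.68 × 0.97 = 0.6596
= 2534.84 CHF

2534.84 CHF


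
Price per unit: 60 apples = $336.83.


Unit rate = total / quantity
= 336.83 / 60
= $5.61 per unit

$5.61 per unit


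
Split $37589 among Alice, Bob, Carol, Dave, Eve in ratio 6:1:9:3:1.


Total parts = 6 + 1 + 9 + 3 + 1 = 20
Alice: 37589 × 6/20 = 11276.70
Bob: 37589 × 1/20 = 1879.45
Carol: 37589 × 9/20 = 16915.05
Dave: 37589 × 3/20 = 5638.35
Eve: 37589 × 1/20 = 1879.45
= Alice: $11276.70, Bob: $1879.45, Carol: $16915.05, Dave: $5638.35, Eve: $1879.45

Alice: $11276.70, Bob: $1879.45, Carol: $16915.05, Dave: $5638.35, Eve: $1879.45


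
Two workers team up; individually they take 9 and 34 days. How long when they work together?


Rate of A = 1/9 per day
Rate of B = 1/34 per day
Combined rate = 1/9 + 1/34 = 43/306 ≈ 0.1405 per day
Days = 1 / combined rate = 306/43
≈ 7.12 days

7.12 days


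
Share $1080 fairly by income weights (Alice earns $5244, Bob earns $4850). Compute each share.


Total income = 5244 + 4850 = $10094
Alice: $1080 × 5244/10094 = $561.08
Bob: $1080 × 4850/10094 = $518.92
= Alice: $561.08, Bob: $518.92

Alice: $561.08, Bob: $518.92


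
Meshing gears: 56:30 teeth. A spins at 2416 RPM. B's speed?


Gear ratio = 56:30 = 28:15
RPM_B = RPM_A × (teeth_A / teeth_B)
= 2416 × (56/30)
= 4509.9 RPM

4509.9 RPM


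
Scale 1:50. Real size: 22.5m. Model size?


Model size = real / scale
= 22.5 / 50
= 0.4500 m

0.4500 m


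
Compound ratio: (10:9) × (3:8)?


Compound ratio = (10×3) : (9×8)
= 30:72
GCD = 6
= 5:12

5:12


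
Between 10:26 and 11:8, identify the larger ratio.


10/26 = 0.3846
11/8 = 1.3750
0.3846 < 1.3750, so 10:26 is less
= 11:8

11:8


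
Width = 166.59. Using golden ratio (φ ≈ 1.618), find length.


φ = (1 + √5) / 2 ≈ 1.618
Length = width × φ = 166.59 × 1.618 = 269.54262
≈ 269.54

269.54


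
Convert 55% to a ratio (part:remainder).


55% means 55 parts out of 100; remainder = 45
Part : remainder = 55:45
GCD = 5
= 11:9

11:9


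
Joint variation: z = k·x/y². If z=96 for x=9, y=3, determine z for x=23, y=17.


z = k·x/y²
Solve for k using the known point: k = z·y²/x = 96×9/9 = 864/9 = 96.0000
Now evaluate at x=23, y=17:
z = k × 23 / 289 = (864 × 23) / (9 × 289) = 19872/2601
≈ 7.6401

7.6401


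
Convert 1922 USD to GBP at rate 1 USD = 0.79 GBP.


Amount × rate = 1922 × 0.79
= 1518.38 GBP

1518.38 GBP


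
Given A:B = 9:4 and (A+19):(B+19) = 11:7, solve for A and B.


Let A = 9k, B = 4k.
(9k + 19) / (4k + 19) = 11/7
Cross-multiply: 7(9k + 19) = 11(4k + 19)
63k + 133 = 44k + 209
63k - 44k = 209 - 133
19k = 76
k = 76/19 = 4
A = 9×4 = 36, B = 4×4 = 16
= A = 36, B = 16

A = 36, B = 16


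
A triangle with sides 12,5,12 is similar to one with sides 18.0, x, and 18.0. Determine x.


Scale factor = 18.0/12 = 1.5
Missing side = 5 × 1.5
= 7.5

7.5


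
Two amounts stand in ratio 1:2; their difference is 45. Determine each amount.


Let A = 1k, B = 2k.
2k - 1k = 45
1k = 45 → k = 45/1 = 45
A = 1×45 = 45, B = 2×45 = 90
= A = 45, B = 90

A = 45, B = 90


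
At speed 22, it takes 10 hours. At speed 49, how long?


Inverse proportion: x × y = constant
k = 22 × 10 = 220
y₂ = k / 49 = 220 / 49
= 4.49

4.49


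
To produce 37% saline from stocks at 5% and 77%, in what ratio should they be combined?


Let x parts of 5% mix with y parts of 77%.
5x + 77y = 37(x + y)
5x + 77y = 37x + 37y
x(5 - 37) = y(37 - 77)
x/y = (77 - 37)/(37 - 5) = 40/32
Simplify: 5:4
= 5:4

5:4


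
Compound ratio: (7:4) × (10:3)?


Compound ratio = (7×10) : (4×3)
= 70:12
GCD = 2
= 35:6

35:6


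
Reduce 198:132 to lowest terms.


GCD(198, 132) = 66
198/66 : 132/66
= 3:2

3:2


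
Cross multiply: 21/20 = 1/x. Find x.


Cross multiply: 21 × x = 20 × 1
21x = 20
x = 20 / 21
= 0.95

0.95


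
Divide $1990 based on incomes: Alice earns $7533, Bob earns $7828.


Total income = 7533 + 7828 = $15361
Alice: $1990 × 7533/15361 = $975.89
Bob: $1990 × 7828/15361 = $1014.11
= Alice: $975.89, Bob: $1014.11

Alice: $975.89, Bob: $1014.11


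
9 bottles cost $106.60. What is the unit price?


Unit rate = total / quantity
= 106.60 / 9
= $11.84 per unit

$11.84 per unit


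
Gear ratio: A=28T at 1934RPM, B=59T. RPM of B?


Gear ratio = 28:59 = 28:59
RPM_B = RPM_A × (teeth_A / teeth_B)
= 1934 × (28/59)
= 917.8 RPM

917.8 RPM


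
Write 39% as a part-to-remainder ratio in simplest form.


39% means 39 parts out of 100; remainder = 61
Part : remainder = 39:61
GCD = 1
= 39:61

39:61


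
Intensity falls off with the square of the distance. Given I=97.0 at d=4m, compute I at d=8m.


I₁d₁² = I₂d₂²
I₂ = I₁ × (d₁/d₂)²
= 97.0 × (4/8)²
= 97.0 × 16/64
= 1552/64
= 24.2500

24.2500


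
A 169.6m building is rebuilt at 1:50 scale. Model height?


Model size = real / scale
= 169.6 / 50
= 3.3920 m

3.3920 m


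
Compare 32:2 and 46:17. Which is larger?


32/2 = 16.0000
46/17 = 2.7059
16.0000 > 2.7059, so 32:2 is greater
= 32:2

32:2


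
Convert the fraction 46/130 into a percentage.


Percentage = (part / whole) × 100
= (46 / 130) × 100
≈ 35.38%

35.38%


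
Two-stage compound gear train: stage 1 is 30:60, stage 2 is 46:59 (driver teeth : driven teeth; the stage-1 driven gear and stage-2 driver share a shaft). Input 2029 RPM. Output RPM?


Stage 1: RPM_B = RPM_A × t_A/t_B = 2029 × 30/60 = 60870/60 = 1014.50
B and C share a shaft → RPM_C = RPM_B
Stage 2: RPM_D = RPM_C × t_C/t_D = RPM_A × (t_A×t_C)/(t_B×t_D)
Overall ratio = (30×46)/(60×59) = 1380/3540
RPM_D = 2029 × 1380/3540 = 2800020/3540
≈ 790.97 RPM

790.97 RPM


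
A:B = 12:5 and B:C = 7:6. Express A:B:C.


Match B: multiply A:B by 7 → 84:35
Multiply B:C by 5 → 35:30
Combined: 84:35:30
GCD = 1
= 84:35:30

84:35:30


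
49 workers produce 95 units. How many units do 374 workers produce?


Direct proportion: y/x = constant
k = 95/49 ≈ 1.9388
y₂ = k × 374 = 95 × 374 / 49 = 35530/49
≈ 725.10

725.10


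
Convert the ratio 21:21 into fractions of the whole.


Total parts = 21 + 21 = 42
First part: 21/42 = 1/2
Second part: 21/42 = 1/2
= 1/2 and 1/2

1/2 and 1/2


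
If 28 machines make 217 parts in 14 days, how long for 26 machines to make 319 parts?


Days ∝ work / workers, so d₂ = d₁ × (m₁/m₂) × (w₂/w₁)
Workers factor (inverse): 28/26 ≈ 1.0769
Work factor (direct): 319/217 ≈ 1.4700
d₂ = 14 × 28/26 × 319/217 = (14 × 28 × 319) / (26 × 217) = 125048/5642
≈ 22.16 days

22.16 days


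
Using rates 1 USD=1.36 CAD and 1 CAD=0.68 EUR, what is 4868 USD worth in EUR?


Step 1: 4868 USD × 1.36 = 6620.48 CAD
Step 2: 6620.48 CAD × 0.68 = 4501.93 EUR
Implied rate USD→EUR = 1.36 × 0.68 = 0.9248
= 4501.93 EUR

4501.93 EUR


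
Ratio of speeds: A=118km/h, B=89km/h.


Ratio = 118:89
GCD = 1
Simplified = 118:89
Time ratio (same distance) = 89:118
Speed ratio = 118:89

118:89


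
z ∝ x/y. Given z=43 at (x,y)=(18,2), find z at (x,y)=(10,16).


z = k·x/y
Solve for k using the known point: k = z·y/x = 43×2/18 = 86/18 ≈ 4.7778
Now evaluate at x=10, y=16:
z = k × 10 / 16 = (86 × 10) / (18 × 16) = 860/288
≈ 2.9861

2.9861


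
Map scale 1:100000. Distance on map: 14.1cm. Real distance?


Real distance = map distance × scale
= 14.1cm × 100000
= 1410000 cm = 14100.0 m
= 14.100 km

14.100 km


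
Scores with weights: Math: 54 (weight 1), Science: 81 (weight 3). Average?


Numerator = 54×1 + 81×3
= 54 + 243
= 297
Total weight = 4
Weighted avg = 297/4
= 74.25

74.25


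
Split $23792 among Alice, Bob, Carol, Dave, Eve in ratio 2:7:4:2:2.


Total parts = 2 + 7 + 4 + 2 + 2 = 17
Alice: 23792 × 2/17 = 2799.06
Bob: 23792 × 7/17 = 9796.71
Carol: 23792 × 4/17 = 5598.12
Dave: 23792 × 2/17 = 2799.06
Eve: 23792 × 2/17 = 2799.06
= Alice: $2799.06, Bob: $9796.71, Carol: $5598.12, Dave: $2799.06, Eve: $2799.06

Alice: $2799.06, Bob: $9796.71, Carol: $5598.12, Dave: $2799.06, Eve: $2799.06


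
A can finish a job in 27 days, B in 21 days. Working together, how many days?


Rate of A = 1/27 per day
Rate of B = 1/21 per day
Combined rate = 1/27 + 1/21 = 48/567 ≈ 0.0847 per day
Days = 1 / combined rate = 567/48
≈ 11.81 days

11.81 days


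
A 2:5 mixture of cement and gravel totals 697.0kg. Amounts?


Total parts = 2 + 5 = 7
cement: 697.0 × 2/7 = 199.1kg
gravel: 697.0 × 5/7 = 497.9kg
= 199.1kg and 497.9kg

199.1kg and 497.9kg


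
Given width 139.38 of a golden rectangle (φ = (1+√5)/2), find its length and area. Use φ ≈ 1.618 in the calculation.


φ = (1 + √5) / 2 ≈ 1.618
Length = width × φ = 139.38 × 1.618 = 225.51684
≈ 225.52
Area = width × length = 139.38 × 225.51684 = 31432.5371592 ≈ 31432.54
= Length: 225.52, Area: 31432.54

Length: 225.52, Area: 31432.54


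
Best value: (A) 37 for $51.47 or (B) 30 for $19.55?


Deal A: $51.47/37 = $1.3911/unit
Deal B: $19.55/30 = $0.6517/unit
B is cheaper per unit
= Deal B

Deal B


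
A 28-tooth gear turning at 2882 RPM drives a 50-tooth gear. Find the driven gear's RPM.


Gear ratio = 28:50 = 14:25
RPM_B = RPM_A × (teeth_A / teeth_B)
= 2882 × (28/50)
= 1613.9 RPM

1613.9 RPM


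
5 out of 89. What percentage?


Percentage = (part / whole) × 100
= (5 / 89) × 100
≈ 5.62%

5.62%


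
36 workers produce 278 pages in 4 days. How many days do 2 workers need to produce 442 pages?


Days ∝ work / workers, so d₂ = d₁ × (m₁/m₂) × (w₂/w₁)
Workers factor (inverse): 36/2 = 18.0000
Work factor (direct): 442/278 ≈ 1.5899
d₂ = 4 × 36/2 × 442/278 = (4 × 36 × 442) / (2 × 278) = 63648/556
≈ 114.47 days

114.47 days


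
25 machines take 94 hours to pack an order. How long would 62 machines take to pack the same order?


Inverse proportion: x × y = constant
k = 25 × 94 = 2350
y₂ = k / 62 = 2350 / 62
= 37.90

37.90


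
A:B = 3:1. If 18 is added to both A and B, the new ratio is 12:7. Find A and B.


Let A = 3k, B = 1k.
(3k + 18) / (1k + 18) = 12/7
Cross-multiply: 7(3k + 18) = 12(1k + 18)
21k + 126 = 12k + 216
21k - 12k = 216 - 126
9k = 90
k = 90/9 = 10
A = 3×10 = 30, B = 1×10 = 10
= A = 30, B = 10

A = 30, B = 10


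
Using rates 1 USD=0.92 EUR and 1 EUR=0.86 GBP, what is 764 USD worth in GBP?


Step 1: 764 USD × 0.92 = 702.88 EUR
Step 2: 702.88 EUR × 0.86 = 604.48 GBP
Implied rate USD→GBP = 0.92 × 0.86 = 0.7912
= 604.48 GBP

604.48 GBP


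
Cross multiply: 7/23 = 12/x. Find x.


Cross multiply: 7 × x = 23 × 12
7x = 276
x = 276 / 7
= 39.43

39.43


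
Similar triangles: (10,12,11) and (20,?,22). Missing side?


Scale factor = 20/10 = 2
Missing side = 12 × 2
= 24.0

24.0


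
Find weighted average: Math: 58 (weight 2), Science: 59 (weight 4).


Numerator = 58×2 + 59×4
= 116 + 236
= 352
Total weight = 6
Weighted avg = 352/6
= 58.67

58.67


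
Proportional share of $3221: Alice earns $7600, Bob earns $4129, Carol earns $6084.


Total income = 7600 + 4129 + 6084 = $17813
Alice: $3221 × 7600/17813 = $1374.25
Bob: $3221 × 4129/17813 = $746.62
Carol: $3221 × 6084/17813 = $1100.13
= Alice: $1374.25, Bob: $746.62, Carol: $1100.13

Alice: $1374.25, Bob: $746.62, Carol: $1100.13


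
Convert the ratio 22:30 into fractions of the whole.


Total parts = 22 + 30 = 52
First part: 22/52 = 11/26
Second part: 30/52 = 15/26
= 11/26 and 15/26

11/26 and 15/26


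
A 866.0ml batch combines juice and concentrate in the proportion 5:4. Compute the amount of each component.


Total parts = 5 + 4 = 9
juice: 866.0 × 5/9 = 481.1ml
concentrate: 866.0 × 4/9 = 384.9ml
= 481.1ml and 384.9ml

481.1ml and 384.9ml


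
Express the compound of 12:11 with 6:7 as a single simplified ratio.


Compound ratio = (12×6) : (11×7)
= 72:77
GCD = 1
= 72:77

72:77


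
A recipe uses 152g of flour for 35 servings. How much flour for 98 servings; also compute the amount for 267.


Direct proportion: y/x = constant
k = 152/35 ≈ 4.3429
y at x=98: k × 98 = 152 × 98 / 35 = 14896/35 = 425.60
y at x=267: k × 267 = 152 × 267 / 35 = 40584/35 ≈ 1159.54
= 425.60 and 1159.54

425.60 and 1159.54


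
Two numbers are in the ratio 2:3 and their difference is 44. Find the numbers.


Let A = 2k, B = 3k.
3k - 2k = 44
1k = 44 → k = 44/1 = 44
A = 2×44 = 88, B = 3×44 = 132
= A = 88, B = 132

A = 88, B = 132


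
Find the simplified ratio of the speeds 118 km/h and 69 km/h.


Ratio = 118:69
GCD = 1
Simplified = 118:69
Time ratio (same distance) = 69:118
Speed ratio = 118:69

118:69


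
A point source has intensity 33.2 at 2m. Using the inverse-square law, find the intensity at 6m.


I₁d₁² = I₂d₂²
I₂ = I₁ × (d₁/d₂)²
= 33.2 × (2/6)²
= 33.2 × 4/36
= 132.8/36
≈ 3.6889

3.6889


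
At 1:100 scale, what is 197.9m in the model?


Model size = real / scale
= 197.9 / 100
= 1.9790 m

1.9790 m


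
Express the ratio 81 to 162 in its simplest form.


GCD(81, 162) = 81
81/81 : 162/81
= 1:2

1:2


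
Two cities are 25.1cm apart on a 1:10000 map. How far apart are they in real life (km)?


Real distance = map distance × scale
= 25.1cm × 10000
= 251000 cm = 2510.0 m
= 2.510 km

2.510 km


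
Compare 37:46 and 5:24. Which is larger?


37/46 = 0.8043
5/24 = 0.2083
0.8043 > 0.2083, so 37:46 is greater
= 37:46

37:46


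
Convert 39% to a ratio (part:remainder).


39% means 39 parts out of 100; remainder = 61
Part : remainder = 39:61
GCD = 1
= 39:61

39:61


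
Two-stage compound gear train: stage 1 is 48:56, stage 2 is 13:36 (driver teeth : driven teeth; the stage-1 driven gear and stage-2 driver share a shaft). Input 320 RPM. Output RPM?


Stage 1: RPM_B = RPM_A × t_A/t_B = 320 × 48/56 = 15360/56 ≈ 274.29
B and C share a shaft → RPM_C = RPM_B
Stage 2: RPM_D = RPM_C × t_C/t_D = RPM_A × (t_A×t_C)/(t_B×t_D)
Overall ratio = (48×13)/(56×36) = 624/2016
RPM_D = 320 × 624/2016 = 199680/2016
≈ 99.05 RPM

99.05 RPM


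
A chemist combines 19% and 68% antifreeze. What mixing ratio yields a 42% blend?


Let x parts of 19% mix with y parts of 68%.
19x + 68y = 42(x + y)
19x + 68y = 42x + 42y
x(19 - 42) = y(42 - 68)
x/y = (68 - 42)/(42 - 19) = 26/23
Simplify: 26:23
= 26:23

26:23


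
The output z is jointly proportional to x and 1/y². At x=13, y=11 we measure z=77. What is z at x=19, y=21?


z = k·x/y²
Solve for k using the known point: k = z·y²/x = 77×121/13 = 9317/13 ≈ 716.6923
Now evaluate at x=19, y=21:
z = k × 19 / 441 = (9317 × 19) / (13 × 441) = 177023/5733
≈ 30.8779

30.8779


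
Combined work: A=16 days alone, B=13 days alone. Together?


Rate of A = 1/16 per day
Rate of B = 1/13 per day
Combined rate = 1/16 + 1/13 = 29/208 ≈ 0.1394 per day
Days = 1 / combined rate = 208/29
≈ 7.17 days

7.17 days


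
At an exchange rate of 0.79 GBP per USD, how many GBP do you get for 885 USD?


Amount × rate = 885 × 0.79
= 699.15 GBP

699.15 GBP


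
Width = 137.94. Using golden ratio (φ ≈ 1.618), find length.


φ = (1 + √5) / 2 ≈ 1.618
Length = width × φ = 137.94 × 1.618 = 223.18692
≈ 223.19

223.19


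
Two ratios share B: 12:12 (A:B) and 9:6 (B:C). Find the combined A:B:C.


Match B: multiply A:B by 9 → 108:108
Multiply B:C by 12 → 108:72
Combined: 108:108:72
GCD = 36
= 3:3:2

3:3:2


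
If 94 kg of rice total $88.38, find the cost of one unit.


Unit rate = total / quantity
= 88.38 / 94
= $0.94 per unit

$0.94 per unit


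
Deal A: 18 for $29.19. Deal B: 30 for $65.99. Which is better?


Deal A: $29.19/18 = $1.6217/unit
Deal B: $65.99/30 = $2.1997/unit
A is cheaper per unit
= Deal A

Deal A


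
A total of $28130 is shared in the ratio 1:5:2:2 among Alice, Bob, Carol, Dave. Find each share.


Total parts = 1 + 5 + 2 + 2 = 10
Alice: 28130 × 1/10 = 2813.00
Bob: 28130 × 5/10 = 14065.00
Carol: 28130 × 2/10 = 5626.00
Dave: 28130 × 2/10 = 5626.00
= Alice: $2813.00, Bob: $14065.00, Carol: $5626.00, Dave: $5626.00

Alice: $2813.00, Bob: $14065.00, Carol: $5626.00, Dave: $5626.00


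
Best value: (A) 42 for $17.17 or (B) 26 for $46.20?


Deal A: $17.17/42 = $0.4088/unit
Deal B: $46.20/26 = $1.7769/unit
A is cheaper per unit
= Deal A

Deal A


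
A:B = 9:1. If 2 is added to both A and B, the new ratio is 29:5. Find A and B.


Let A = 9k, B = 1k.
(9k + 2) / (1k + 2) = 29/5
Cross-multiply: 5(9k + 2) = 29(1k + 2)
45k + 10 = 29k + 58
45k - 29k = 58 - 10
16k = 48
k = 48/16 = 3
A = 9×3 = 27, B = 1×3 = 3
= A = 27, B = 3

A = 27, B = 3


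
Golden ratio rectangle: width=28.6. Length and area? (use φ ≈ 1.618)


φ = (1 + √5) / 2 ≈ 1.618
Length = width × φ = 28.6 × 1.618 = 46.2748
≈ 46.27
Area = width × length = 28.6 × 46.2748 = 1323.45928 ≈ 1323.46
= Length: 46.27, Area: 1323.46

Length: 46.27, Area: 1323.46


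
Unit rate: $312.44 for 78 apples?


Unit rate = total / quantity
= 312.44 / 78
= $4.01 per unit

$4.01 per unit


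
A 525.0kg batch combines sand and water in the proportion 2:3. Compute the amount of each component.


Total parts = 2 + 3 = 5
sand: 525.0 × 2/5 = 210.0kg
water: 525.0 × 3/5 = 315.0kg
= 210.0kg and 315.0kg

210.0kg and 315.0kg


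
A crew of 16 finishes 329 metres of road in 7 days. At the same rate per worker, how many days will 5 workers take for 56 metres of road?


Days ∝ work / workers, so d₂ = d₁ × (m₁/m₂) × (w₂/w₁)
Workers factor (inverse): 16/5 = 3.2000
Work factor (direct): 56/329 ≈ 0.1702
d₂ = 7 × 16/5 × 56/329 = (7 × 16 × 56) / (5 × 329) = 6272/1645
≈ 3.81 days

3.81 days


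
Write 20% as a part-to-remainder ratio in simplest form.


20% means 20 parts out of 100; remainder = 80
Part : remainder = 20:80
GCD = 20
= 1:4

1:4


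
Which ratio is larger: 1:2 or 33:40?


1/2 = 0.5000
33/40 = 0.8250
0.5000 < 0.8250, so 1:2 is less
= 33:40

33:40


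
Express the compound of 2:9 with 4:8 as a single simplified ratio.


Compound ratio = (2×4) : (9×8)
= 8:72
GCD = 8
= 1:9

1:9


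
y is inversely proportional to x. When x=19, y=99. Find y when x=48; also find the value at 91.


Inverse proportion: x × y = constant
k = 19 × 99 = 1881
At x=48: k/48 = 39.19
At x=91: k/91 = 20.67
= 39.19 and 20.67

39.19 and 20.67


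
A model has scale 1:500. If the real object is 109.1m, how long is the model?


Model size = real / scale
= 109.1 / 500
= 0.2182 m

0.2182 m


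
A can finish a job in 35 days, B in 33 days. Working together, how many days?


Rate of A = 1/35 per day
Rate of B = 1/33 per day
Combined rate = 1/35 + 1/33 = 68/1155 ≈ 0.0589 per day
Days = 1 / combined rate = 1155/68
≈ 16.99 days

16.99 days


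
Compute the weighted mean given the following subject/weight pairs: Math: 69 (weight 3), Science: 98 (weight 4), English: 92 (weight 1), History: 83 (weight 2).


Numerator = 69×3 + 98×4 + 92×1 + 83×2
= 207 + 392 + 92 + 166
= 857
Total weight = 10
Weighted avg = 857/10
= 85.70

85.70


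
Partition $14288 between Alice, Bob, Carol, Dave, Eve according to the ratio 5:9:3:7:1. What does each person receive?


Total parts = 5 + 9 + 3 + 7 + 1 = 25
Alice: 14288 × 5/25 = 2857.60
Bob: 14288 × 9/25 = 5143.68
Carol: 14288 × 3/25 = 1714.56
Dave: 14288 × 7/25 = 4000.64
Eve: 14288 × 1/25 = 571.52
= Alice: $2857.60, Bob: $5143.68, Carol: $1714.56, Dave: $4000.64, Eve: $571.52

Alice: $2857.60, Bob: $5143.68, Carol: $1714.56, Dave: $4000.64, Eve: $571.52


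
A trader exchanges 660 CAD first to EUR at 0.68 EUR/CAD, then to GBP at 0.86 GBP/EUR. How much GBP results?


Step 1: 660 CAD × 0.68 = 448.80 EUR
Step 2: 448.80 EUR × 0.86 = 385.97 GBP
Implied rate CAD→GBP = 0.68 × 0.86 = 0.5848
= 385.97 GBP

385.97 GBP


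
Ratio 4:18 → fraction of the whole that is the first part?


Total parts = 4 + 18 = 22
First part: 4/22 = 2/11
= 2/11

2/11


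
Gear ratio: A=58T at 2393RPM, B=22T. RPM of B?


Gear ratio = 58:22 = 29:11
RPM_B = RPM_A × (teeth_A / teeth_B)
= 2393 × (58/22)
= 6308.8 RPM

6308.8 RPM


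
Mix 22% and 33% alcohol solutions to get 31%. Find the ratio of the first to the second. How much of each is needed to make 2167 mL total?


Let x parts of 22% mix with y parts of 33%.
22x + 33y = 31(x + y)
22x + 33y = 31x + 31y
x(22 - 31) = y(31 - 33)
x/y = (33 - 31)/(31 - 22) = 2/9
Simplify: 2:9
Total parts = 11; one part = 2167/11 = 197.00 mL
22% solution: 2×197.00 = 394.00 mL
33% solution: 9×197.00 = 1773.00 mL
= ratio 2:9; 394.00 mL and 1773.00 mL

ratio 2:9; 394.00 mL and 1773.00 mL


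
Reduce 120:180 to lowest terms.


GCD(120, 180) = 60
120/60 : 180/60
= 2:3

2:3


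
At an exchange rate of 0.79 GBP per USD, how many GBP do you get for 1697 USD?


Amount × rate = 1697 × 0.79
= 1340.63 GBP

1340.63 GBP


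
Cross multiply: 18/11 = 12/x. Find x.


Cross multiply: 18 × x = 11 × 12
18x = 132
x = 132 / 18
= 7.33

7.33


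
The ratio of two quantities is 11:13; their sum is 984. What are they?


Let A = 11k, B = 13k.
11k + 13k = 984
24k = 984 → k = 984/24 = 41
A = 11×41 = 451, B = 13×41 = 533
= A = 451, B = 533

A = 451, B = 533


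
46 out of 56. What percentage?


Percentage = (part / whole) × 100
= (46 / 56) × 100
≈ 82.14%

82.14%


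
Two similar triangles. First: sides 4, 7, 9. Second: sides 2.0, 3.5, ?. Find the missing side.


Scale factor = 2.0/4 = 0.5
Missing side = 9 × 0.5
= 4.5

4.5


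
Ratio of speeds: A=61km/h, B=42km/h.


Ratio = 61:42
GCD = 1
Simplified = 61:42
Time ratio (same distance) = 42:61
Speed ratio = 61:42

61:42


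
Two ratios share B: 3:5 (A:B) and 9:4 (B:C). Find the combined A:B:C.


Match B: multiply A:B by 9 → 27:45
Multiply B:C by 5 → 45:20
Combined: 27:45:20
GCD = 1
= 27:45:20

27:45:20


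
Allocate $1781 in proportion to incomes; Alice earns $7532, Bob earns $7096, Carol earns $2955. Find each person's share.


Total income = 7532 + 7096 + 2955 = $17583
Alice: $1781 × 7532/17583 = $762.92
Bob: $1781 × 7096/17583 = $718.76
Carol: $1781 × 2955/17583 = $299.31
= Alice: $762.92, Bob: $718.76, Carol: $299.31

Alice: $762.92, Bob: $718.76, Carol: $299.31


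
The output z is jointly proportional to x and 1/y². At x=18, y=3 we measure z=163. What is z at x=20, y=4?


z = k·x/y²
Solve for k using the known point: k = z·y²/x = 163×9/18 = 1467/18 = 81.5000
Now evaluate at x=20, y=4:
z = k × 20 / 16 = (1467 × 20) / (18 × 16) = 29340/288
= 101.8750

101.8750


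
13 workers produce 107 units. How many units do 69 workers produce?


Direct proportion: y/x = constant
k = 107/13 ≈ 8.2308
y₂ = k × 69 = 107 × 69 / 13 = 7383/13
≈ 567.92

567.92


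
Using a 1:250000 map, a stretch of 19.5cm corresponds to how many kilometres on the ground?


Real distance = map distance × scale
= 19.5cm × 250000
= 4875000 cm = 48750.0 m
= 48.750 km

48.750 km


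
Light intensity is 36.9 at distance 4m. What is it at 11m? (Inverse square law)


I₁d₁² = I₂d₂²
I₂ = I₁ × (d₁/d₂)²
= 36.9 × (4/11)²
= 36.9 × 16/121
= 590.4/121
≈ 4.8793

4.8793


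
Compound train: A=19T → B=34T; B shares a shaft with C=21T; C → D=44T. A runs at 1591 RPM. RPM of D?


Stage 1: RPM_B = RPM_A × t_A/t_B = 1591 × 19/34 = 30229/34 ≈ 889.09
B and C share a shaft → RPM_C = RPM_B
Stage 2: RPM_D = RPM_C × t_C/t_D = RPM_A × (t_A×t_C)/(t_B×t_D)
Overall ratio = (19×21)/(34×44) = 399/1496
RPM_D = 1591 × 399/1496 = 634809/1496
≈ 424.34 RPM

424.34 RPM


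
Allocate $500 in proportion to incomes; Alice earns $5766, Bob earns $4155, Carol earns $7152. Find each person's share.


Total income = 5766 + 4155 + 7152 = $17073
Alice: $500 × 5766/17073 = $168.86
Bob: $500 × 4155/17073 = $121.68
Carol: $500 × 7152/17073 = $209.45
= Alice: $168.86, Bob: $121.68, Carol: $209.45

Alice: $168.86, Bob: $121.68, Carol: $209.45


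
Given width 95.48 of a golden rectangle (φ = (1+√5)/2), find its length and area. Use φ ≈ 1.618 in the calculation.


φ = (1 + √5) / 2 ≈ 1.618
Length = width × φ = 95.48 × 1.618 = 154.48664
≈ 154.49
Area = width × length = 95.48 × 154.48664 = 14750.3843872 ≈ 14750.38
= Length: 154.49, Area: 14750.38

Length: 154.49, Area: 14750.38


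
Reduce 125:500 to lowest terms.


GCD(125, 500) = 125
125/125 : 500/125
= 1:4

1:4


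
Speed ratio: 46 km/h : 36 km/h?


Ratio = 46:36
GCD = 2
Simplified = 23:18
Time ratio (same distance) = 18:23
Speed ratio = 23:18

23:18


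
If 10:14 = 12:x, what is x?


Cross multiply: 10 × x = 14 × 12
10x = 168
x = 168 / 10
= 16.80

16.80


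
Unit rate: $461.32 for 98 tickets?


Unit rate = total / quantity
= 461.32 / 98
= $4.71 per unit

$4.71 per unit


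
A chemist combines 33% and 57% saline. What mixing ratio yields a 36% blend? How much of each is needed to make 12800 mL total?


Let x parts of 33% mix with y parts of 57%.
33x + 57y = 36(x + y)
33x + 57y = 36x + 36y
x(33 - 36) = y(36 - 57)
x/y = (57 - 36)/(36 - 33) = 21/3
Simplify: 7:1
Total parts = 8; one part = 12800/8 = 1600.00 mL
33% solution: 7×1600.00 = 11200.00 mL
57% solution: 1×1600.00 = 1600.00 mL
= ratio 7:1; 11200.00 mL and 1600.00 mL

ratio 7:1; 11200.00 mL and 1600.00 mL


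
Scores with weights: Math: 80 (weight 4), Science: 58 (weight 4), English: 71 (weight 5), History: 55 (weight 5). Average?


Numerator = 80×4 + 58×4 + 71×5 + 55×5
= 320 + 232 + 355 + 275
= 1182
Total weight = 18
Weighted avg = 1182/18
= 65.67

65.67


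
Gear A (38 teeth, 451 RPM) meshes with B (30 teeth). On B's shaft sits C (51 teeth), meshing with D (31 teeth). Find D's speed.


Stage 1: RPM_B = RPM_A × t_A/t_B = 451 × 38/30 = 17138/30 ≈ 571.27
B and C share a shaft → RPM_C = RPM_B
Stage 2: RPM_D = RPM_C × t_C/t_D = RPM_A × (t_A×t_C)/(t_B×t_D)
Overall ratio = (38×51)/(30×31) = 1938/930
RPM_D = 451 × 1938/930 = 874038/930
≈ 939.83 RPM

939.83 RPM


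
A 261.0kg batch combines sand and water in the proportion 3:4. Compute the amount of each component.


Total parts = 3 + 4 = 7
sand: 261.0 × 3/7 = 111.9kg
water: 261.0 × 4/7 = 149.1kg
= 111.9kg and 149.1kg

111.9kg and 149.1kg


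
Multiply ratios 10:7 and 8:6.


Compound ratio = (10×8) : (7×6)
= 80:42
GCD = 2
= 40:21

40:21


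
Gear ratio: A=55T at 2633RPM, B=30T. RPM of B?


Gear ratio = 55:30 = 11:6
RPM_B = RPM_A × (teeth_A / teeth_B)
= 2633 × (55/30)
= 4827.2 RPM

4827.2 RPM


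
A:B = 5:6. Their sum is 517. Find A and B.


Let A = 5k, B = 6k.
5k + 6k = 517
11k = 517 → k = 517/11 = 47
A = 5×47 = 235, B = 6×47 = 282
= A = 235, B = 282

A = 235, B = 282


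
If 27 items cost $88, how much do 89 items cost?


Direct proportion: y/x = constant
k = 88/27 ≈ 3.2593
y₂ = k × 89 = 88 × 89 / 27 = 7832/27
≈ 290.07

290.07


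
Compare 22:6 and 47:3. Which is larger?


22/6 = 3.6667
47/3 = 15.6667
3.6667 < 15.6667, so 22:6 is less
= 47:3

47:3


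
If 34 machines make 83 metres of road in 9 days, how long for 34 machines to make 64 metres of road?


Days ∝ work / workers, so d₂ = d₁ × (m₁/m₂) × (w₂/w₁)
Workers factor (inverse): 34/34 = 1.0000
Work factor (direct): 64/83 ≈ 0.7711
d₂ = 9 × 34/34 × 64/83 = (9 × 34 × 64) / (34 × 83) = 19584/2822
≈ 6.94 days

6.94 days


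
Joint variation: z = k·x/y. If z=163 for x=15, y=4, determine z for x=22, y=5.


z = k·x/y
Solve for k using the known point: k = z·y/x = 163×4/15 = 652/15 ≈ 43.4667
Now evaluate at x=22, y=5:
z = k × 22 / 5 = (652 × 22) / (15 × 5) = 14344/75
≈ 191.2533

191.2533


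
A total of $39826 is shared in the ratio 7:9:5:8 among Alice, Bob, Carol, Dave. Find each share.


Total parts = 7 + 9 + 5 + 8 = 29
Alice: 39826 × 7/29 = 9613.17
Bob: 39826 × 9/29 = 12359.79
Carol: 39826 × 5/29 = 6866.55
Dave: 39826 × 8/29 = 10986.48
= Alice: $9613.17, Bob: $12359.79, Carol: $6866.55, Dave: $10986.48

Alice: $9613.17, Bob: $12359.79, Carol: $6866.55, Dave: $10986.48


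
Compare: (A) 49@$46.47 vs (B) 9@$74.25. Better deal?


Deal A: $46.47/49 = $0.9484/unit
Deal B: $74.25/9 = $8.2500/unit
A is cheaper per unit
= Deal A

Deal A


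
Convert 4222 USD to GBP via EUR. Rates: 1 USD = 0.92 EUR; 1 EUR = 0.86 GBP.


Step 1: 4222 USD × 0.92 = 3884.24 EUR
Step 2: 3884.24 EUR × 0.86 = 3340.45 GBP
Implied rate USD→GBP = 0.92 × 0.86 = 0.7912
= 3340.45 GBP

3340.45 GBP


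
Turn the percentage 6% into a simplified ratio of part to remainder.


6% means 6 parts out of 100; remainder = 94
Part : remainder = 6:94
GCD = 2
= 3:47

3:47


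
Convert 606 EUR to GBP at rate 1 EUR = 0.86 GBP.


Amount × rate = 606 × 0.86
= 521.16 GBP

521.16 GBP


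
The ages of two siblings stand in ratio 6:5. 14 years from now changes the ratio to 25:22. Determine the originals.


Let A = 6k, B = 5k.
(6k + 14) / (5k + 14) = 25/22
Cross-multiply: 22(6k + 14) = 25(5k + 14)
132k + 308 = 125k + 350
132k - 125k = 350 - 308
7k = 42
k = 42/7 = 6
A = 6×6 = 36, B = 5×6 = 30
= A = 36, B = 30

A = 36, B = 30


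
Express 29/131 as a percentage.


Percentage = (part / whole) × 100
= (29 / 131) × 100
≈ 22.14%

22.14%


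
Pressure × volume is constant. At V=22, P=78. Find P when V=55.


Inverse proportion: x × y = constant
k = 22 × 78 = 1716
y₂ = k / 55 = 1716 / 55
= 31.20

31.20


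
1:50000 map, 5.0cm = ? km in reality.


Real distance = map distance × scale
= 5.0cm × 50000
= 250000 cm = 2500.0 m
= 2.500 km

2.500 km


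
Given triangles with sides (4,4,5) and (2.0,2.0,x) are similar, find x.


Scale factor = 2.0/4 = 0.5
Missing side = 5 × 0.5
= 2.5

2.5


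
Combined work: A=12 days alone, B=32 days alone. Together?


Rate of A = 1/12 per day
Rate of B = 1/32 per day
Combined rate = 1/12 + 1/32 = 44/384 ≈ 0.1146 per day
Days = 1 / combined rate = 384/44
≈ 8.73 days

8.73 days


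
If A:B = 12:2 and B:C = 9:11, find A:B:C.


Match B: multiply A:B by 9 → 108:18
Multiply B:C by 2 → 18:22
Combined: 108:18:22
GCD = 2
= 54:9:11

54:9:11


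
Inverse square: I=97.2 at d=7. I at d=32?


I₁d₁² = I₂d₂²
I₂ = I₁ × (d₁/d₂)²
= 97.2 × (7/32)²
= 97.2 × 49/1024
= 4762.8/1024
≈ 4.6512

4.6512


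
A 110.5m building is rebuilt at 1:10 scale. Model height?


Model size = real / scale
= 110.5 / 10
= 11.0500 m

11.0500 m


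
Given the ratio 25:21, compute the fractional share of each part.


Total parts = 25 + 21 = 46
First part: 25/46 = 25/46
Second part: 21/46 = 21/46
= 25/46 and 21/46

25/46 and 21/46


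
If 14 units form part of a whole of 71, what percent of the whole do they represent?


Percentage = (part / whole) × 100
= (14 / 71) × 100
≈ 19.72%

19.72%


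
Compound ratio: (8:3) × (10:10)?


Compound ratio = (8×10) : (3×10)
= 80:30
GCD = 10
= 8:3

8:3


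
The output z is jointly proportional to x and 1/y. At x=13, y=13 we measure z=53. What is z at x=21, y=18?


z = k·x/y
Solve for k using the known point: k = z·y/x = 53×13/13 = 689/13 = 53.0000
Now evaluate at x=21, y=18:
z = k × 21 / 18 = (689 × 21) / (13 × 18) = 14469/234
≈ 61.8333

61.8333


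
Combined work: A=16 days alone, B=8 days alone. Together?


Rate of A = 1/16 per day
Rate of B = 1/8 per day
Combined rate = 1/16 + 1/8 = 24/128 = 0.1875 per day
Days = 1 / combined rate = 128/24
≈ 5.33 days

5.33 days


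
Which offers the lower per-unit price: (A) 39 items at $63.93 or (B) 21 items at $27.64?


Deal A: $63.93/39 = $1.6392/unit
Deal B: $27.64/21 = $1.3162/unit
B is cheaper per unit
= Deal B

Deal B


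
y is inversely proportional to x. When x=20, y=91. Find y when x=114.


Inverse proportion: x × y = constant
k = 20 × 91 = 1820
y₂ = k / 114 = 1820 / 114
= 15.96

15.96


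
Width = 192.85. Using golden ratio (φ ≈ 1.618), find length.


φ = (1 + √5) / 2 ≈ 1.618
Length = width × φ = 192.85 × 1.618 = 312.0313
≈ 312.03

312.03


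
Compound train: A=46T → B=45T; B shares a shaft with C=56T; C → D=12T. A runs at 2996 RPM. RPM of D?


Stage 1: RPM_B = RPM_A × t_A/t_B = 2996 × 46/45 = 137816/45 ≈ 3062.58
B and C share a shaft → RPM_C = RPM_B
Stage 2: RPM_D = RPM_C × t_C/t_D = RPM_A × (t_A×t_C)/(t_B×t_D)
Overall ratio = (46×56)/(45×12) = 2576/540
RPM_D = 2996 × 2576/540 = 7717696/540
≈ 14292.03 RPM

14292.03 RPM


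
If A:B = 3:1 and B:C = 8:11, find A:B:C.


Match B: multiply A:B by 8 → 24:8
Multiply B:C by 1 → 8:11
Combined: 24:8:11
GCD = 1
= 24:8:11

24:8:11


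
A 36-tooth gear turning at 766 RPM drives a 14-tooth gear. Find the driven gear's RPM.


Gear ratio = 36:14 = 18:7
RPM_B = RPM_A × (teeth_A / teeth_B)
= 766 × (36/14)
= 1969.7 RPM

1969.7 RPM


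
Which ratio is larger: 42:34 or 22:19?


42/34 = 1.2353
22/19 = 1.1579
1.2353 > 1.1579, so 42:34 is greater
= 42:34

42:34


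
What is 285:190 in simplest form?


GCD(285, 190) = 95
285/95 : 190/95
= 3:2

3:2


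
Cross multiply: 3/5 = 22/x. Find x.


Cross multiply: 3 × x = 5 × 22
3x = 110
x = 110 / 3
= 36.67

36.67


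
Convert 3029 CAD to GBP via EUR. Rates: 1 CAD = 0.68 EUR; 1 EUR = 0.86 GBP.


Step 1: 3029 CAD × 0.68 = 2059.72 EUR
Step 2: 2059.72 EUR × 0.86 = 1771.36 GBP
Implied rate CAD→GBP = 0.68 × 0.86 = 0.5848
= 1771.36 GBP

1771.36 GBP


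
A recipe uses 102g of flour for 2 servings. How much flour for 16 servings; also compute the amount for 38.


Direct proportion: y/x = constant
k = 102/2 = 51.0000
y at x=16: k × 16 = 102 × 16 / 2 = 1632/2 = 816.00
y at x=38: k × 38 = 102 × 38 / 2 = 3876/2 = 1938.00
= 816.00 and 1938.00

816.00 and 1938.00


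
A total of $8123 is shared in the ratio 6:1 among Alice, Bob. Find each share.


Total parts = 6 + 1 = 7
Alice: 8123 × 6/7 = 6962.57
Bob: 8123 × 1/7 = 1160.43
= Alice: $6962.57, Bob: $1160.43

Alice: $6962.57, Bob: $1160.43


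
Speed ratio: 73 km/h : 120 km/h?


Ratio = 73:120
GCD = 1
Simplified = 73:120
Time ratio (same distance) = 120:73
Speed ratio = 73:120

73:120


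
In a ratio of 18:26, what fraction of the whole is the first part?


Total parts = 18 + 26 = 44
First part: 18/44 = 9/22
= 9/22

9/22


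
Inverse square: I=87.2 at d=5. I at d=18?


I₁d₁² = I₂d₂²
I₂ = I₁ × (d₁/d₂)²
= 87.2 × (5/18)²
= 87.2 × 25/324
= 2180/324
≈ 6.7284

6.7284


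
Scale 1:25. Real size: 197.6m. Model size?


Model size = real / scale
= 197.6 / 25
= 7.9040 m

7.9040 m


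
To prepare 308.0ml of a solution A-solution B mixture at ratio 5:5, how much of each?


Total parts = 5 + 5 = 10
solution A: 308.0 × 5/10 = 154.0ml
solution B: 308.0 × 5/10 = 154.0ml
= 154.0ml and 154.0ml

154.0ml and 154.0ml


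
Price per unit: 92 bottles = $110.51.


Unit rate = total / quantity
= 110.51 / 92
= $1.20 per unit

$1.20 per unit


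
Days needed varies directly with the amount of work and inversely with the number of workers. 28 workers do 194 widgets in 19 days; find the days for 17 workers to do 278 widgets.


Days ∝ work / workers, so d₂ = d₁ × (m₁/m₂) × (w₂/w₁)
Workers factor (inverse): 28/17 ≈ 1.6471
Work factor (direct): 278/194 ≈ 1.4330
d₂ = 19 × 28/17 × 278/194 = (19 × 28 × 278) / (17 × 194) = 147896/3298
≈ 44.84 days

44.84 days


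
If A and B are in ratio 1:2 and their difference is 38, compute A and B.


Let A = 1k, B = 2k.
2k - 1k = 38
1k = 38 → k = 38/1 = 38
A = 1×38 = 38, B = 2×38 = 76
= A = 38, B = 76

A = 38, B = 76


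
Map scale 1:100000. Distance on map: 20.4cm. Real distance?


Real distance = map distance × scale
= 20.4cm × 100000
= 2040000 cm = 20400.0 m
= 20.400 km

20.400 km


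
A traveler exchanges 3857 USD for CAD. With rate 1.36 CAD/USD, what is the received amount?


Amount × rate = 3857 × 1.36
= 5245.52 CAD

5245.52 CAD


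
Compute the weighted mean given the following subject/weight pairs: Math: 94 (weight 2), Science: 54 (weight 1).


Numerator = 94×2 + 54×1
= 188 + 54
= 242
Total weight = 3
Weighted avg = 242/3
= 80.67

80.67


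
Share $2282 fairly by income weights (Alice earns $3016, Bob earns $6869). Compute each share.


Total income = 3016 + 6869 = $9885
Alice: $2282 × 3016/9885 = $696.26
Bob: $2282 × 6869/9885 = $1585.74
= Alice: $696.26, Bob: $1585.74

Alice: $696.26, Bob: $1585.74


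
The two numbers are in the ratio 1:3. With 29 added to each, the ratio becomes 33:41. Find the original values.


Let A = 1k, B = 3k.
(1k + 29) / (3k + 29) = 33/41
Cross-multiply: 41(1k + 29) = 33(3k + 29)
41k + 1189 = 99k + 957
41k - 99k = 957 - 1189
-58k = -232
k = -232/-58 = 4
A = 1×4 = 4, B = 3×4 = 12
= A = 4, B = 12

A = 4, B = 12


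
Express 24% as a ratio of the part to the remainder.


24% means 24 parts out of 100; remainder = 76
Part : remainder = 24:76
GCD = 4
= 6:19

6:19


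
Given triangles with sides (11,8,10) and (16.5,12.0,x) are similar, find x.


Scale factor = 16.5/11 = 1.5
Missing side = 10 × 1.5
= 15.0

15.0


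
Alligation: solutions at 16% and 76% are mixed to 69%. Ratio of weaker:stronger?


Let x parts of 16% mix with y parts of 76%.
16x + 76y = 69(x + y)
16x + 76y = 69x + 69y
x(16 - 69) = y(69 - 76)
x/y = (76 - 69)/(69 - 16) = 7/53
Simplify: 7:53
= 7:53

7:53


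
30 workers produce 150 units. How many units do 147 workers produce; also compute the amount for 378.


Direct proportion: y/x = constant
k = 150/30 = 5.0000
y at x=147: k × 147 = 150 × 147 / 30 = 22050/30 = 735.00
y at x=378: k × 378 = 150 × 378 / 30 = 56700/30 = 1890.00
= 735.00 and 1890.00

735.00 and 1890.00


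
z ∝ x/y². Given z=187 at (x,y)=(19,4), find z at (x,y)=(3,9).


z = k·x/y²
Solve for k using the known point: k = z·y²/x = 187×16/19 = 2992/19 ≈ 157.4737
Now evaluate at x=3, y=9:
z = k × 3 / 81 = (2992 × 3) / (19 × 81) = 8976/1539
≈ 5.8324

5.8324


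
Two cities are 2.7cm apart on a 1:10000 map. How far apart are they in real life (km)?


Real distance = map distance × scale
= 2.7cm × 10000
= 27000 cm = 270.0 m
= 0.270 km

0.270 km


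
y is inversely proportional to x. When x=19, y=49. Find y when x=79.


Inverse proportion: x × y = constant
k = 19 × 49 = 931
y₂ = k / 79 = 931 / 79
= 11.78

11.78


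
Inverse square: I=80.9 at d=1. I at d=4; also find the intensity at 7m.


I₁d₁² = I₂d₂²
I at 4m = 80.9 × (1/4)² = 80.9 × 1/16 = 80.9/16 ≈ 5.0563
I at 7m = 80.9 × (1/7)² = 80.9 × 1/49 = 80.9/49 ≈ 1.6510
= 5.0563 and 1.6510

5.0563 and 1.6510


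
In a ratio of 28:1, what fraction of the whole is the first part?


Total parts = 28 + 1 = 29
First part: 28/29 = 28/29
= 28/29

28/29


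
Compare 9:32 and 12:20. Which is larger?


9/32 = 0.2812
12/20 = 0.6000
0.2812 < 0.6000, so 9:32 is less
= 12:20

12:20


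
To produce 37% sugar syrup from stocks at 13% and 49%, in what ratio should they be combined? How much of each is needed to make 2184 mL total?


Let x parts of 13% mix with y parts of 49%.
13x + 49y = 37(x + y)
13x + 49y = 37x + 37y
x(13 - 37) = y(37 - 49)
x/y = (49 - 37)/(37 - 13) = 12/24
Simplify: 1:2
Total parts = 3; one part = 2184/3 = 728.00 mL
13% solution: 1×728.00 = 728.00 mL
49% solution: 2×728.00 = 1456.00 mL
= ratio 1:2; 728.00 mL and 1456.00 mL

ratio 1:2; 728.00 mL and 1456.00 mL


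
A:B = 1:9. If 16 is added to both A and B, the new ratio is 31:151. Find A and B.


Let A = 1k, B = 9k.
(1k + 16) / (9k + 16) = 31/151
Cross-multiply: 151(1k + 16) = 31(9k + 16)
151k + 2416 = 279k + 496
151k - 279k = 496 - 2416
-128k = -1920
k = -1920/-128 = 15
A = 1×15 = 15, B = 9×15 = 135
= A = 15, B = 135

A = 15, B = 135
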